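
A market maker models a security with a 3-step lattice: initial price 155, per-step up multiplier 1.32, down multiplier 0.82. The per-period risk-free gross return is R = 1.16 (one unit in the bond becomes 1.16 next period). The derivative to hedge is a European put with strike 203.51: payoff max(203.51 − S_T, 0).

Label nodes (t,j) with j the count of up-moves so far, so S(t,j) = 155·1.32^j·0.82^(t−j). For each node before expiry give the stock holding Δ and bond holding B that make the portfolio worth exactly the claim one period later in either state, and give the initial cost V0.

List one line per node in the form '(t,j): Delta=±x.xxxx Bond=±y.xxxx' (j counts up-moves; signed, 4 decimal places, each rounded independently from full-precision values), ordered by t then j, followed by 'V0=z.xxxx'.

(0,0): Delta=-0.3263 Bond=61.8851
(1,0): Delta=-0.8344 Bond=136.3654
(1,1): Delta=-0.1778 Bond=41.3968
(2,0): Delta=-1.0000 Bond=175.4397
(2,1): Delta=-0.7860 Bond=150.0634
(2,2): Delta=0.0000 Bond=0.0000
V0=11.3026

Risk-neutral probability p* = (R−d)/(u−d) = (1.16−0.82)/(1.32−0.82) = 0.6800.
Terminal payoffs: V(3,0)=118.0480, V(3,1)=65.9370, V(3,2)=0.0000, V(3,3)=0.0000
Node (2,0) S=104.2220: V=(p*·65.9370+(1−p*)·118.0480)/1.16=71.2177; Δ=(65.9370−118.0480)/(137.5730−85.4620)=-1.0000; B=V−Δ·S=175.4397
Node (2,1) S=167.7720: V=(p*·0.0000+(1−p*)·65.9370)/1.16=18.1895; Δ=(0.0000−65.9370)/(221.4590−137.5730)=-0.7860; B=V−Δ·S=150.0634
Node (2,2) S=270.0720: V=(p*·0.0000+(1−p*)·0.0000)/1.16=0.0000; Δ=(0.0000−0.0000)/(356.4950−221.4590)=0.0000; B=V−Δ·S=0.0000
Node (1,0) S=127.1000: V=(p*·18.1895+(1−p*)·71.2177)/1.16=30.3091; Δ=(18.1895−71.2177)/(167.7720−104.2220)=-0.8344; B=V−Δ·S=136.3654
Node (1,1) S=204.6000: V=(p*·0.0000+(1−p*)·18.1895)/1.16=5.0178; Δ=(0.0000−18.1895)/(270.0720−167.7720)=-0.1778; B=V−Δ·S=41.3968
Node (0,0) S=155.0000: V=(p*·5.0178+(1−p*)·30.3091)/1.16=11.3026; Δ=(5.0178−30.3091)/(204.6000−127.1000)=-0.3263; B=V−Δ·S=61.8851
Root portfolio cost Δ·155+B reproduces V0=11.3026.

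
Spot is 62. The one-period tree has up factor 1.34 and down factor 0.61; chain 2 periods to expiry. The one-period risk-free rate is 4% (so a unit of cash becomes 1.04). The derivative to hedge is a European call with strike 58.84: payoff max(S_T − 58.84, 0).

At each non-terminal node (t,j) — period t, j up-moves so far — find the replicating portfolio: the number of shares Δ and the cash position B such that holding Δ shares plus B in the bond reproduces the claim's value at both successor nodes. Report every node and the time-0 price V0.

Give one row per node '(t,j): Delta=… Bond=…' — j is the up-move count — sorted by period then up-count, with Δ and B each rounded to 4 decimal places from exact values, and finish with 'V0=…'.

Risk-neutral probability p* = (R−d)/(u−d) = (1.04−0.61)/(1.34−0.61) = 0.5890.
Payoff layer (t=2): V(2,0)=0.0000, V(2,1)=0.0000, V(2,2)=52.4872
Node (1,0) S=37.8200: V=(p*·0.0000+(1−p*)·0.0000)/1.04=0.0000; Δ=(0.0000−0.0000)/(50.6788−23.0702)=0.0000; B=V−Δ·S=0.0000
Node (1,1) S=83.0800: V=(p*·52.4872+(1−p*)·0.0000)/1.04=29.7280; Δ=(52.4872−0.0000)/(111.3272−50.6788)=0.8654; B=V−Δ·S=-42.1723
Node (0,0) S=62.0000: V=(p*·29.7280+(1−p*)·0.0000)/1.04=16.8375; Δ=(29.7280−0.0000)/(83.0800−37.8200)=0.6568; B=V−Δ·S=-23.8858
Self-financing check: at every node Δ·S+B equals the discounted successor values.

(0,0): Delta=0.6568 Bond=-23.8858
(1,0): Delta=0.0000 Bond=0.0000
(1,1): Delta=0.8654 Bond=-42.1723
V0=16.8375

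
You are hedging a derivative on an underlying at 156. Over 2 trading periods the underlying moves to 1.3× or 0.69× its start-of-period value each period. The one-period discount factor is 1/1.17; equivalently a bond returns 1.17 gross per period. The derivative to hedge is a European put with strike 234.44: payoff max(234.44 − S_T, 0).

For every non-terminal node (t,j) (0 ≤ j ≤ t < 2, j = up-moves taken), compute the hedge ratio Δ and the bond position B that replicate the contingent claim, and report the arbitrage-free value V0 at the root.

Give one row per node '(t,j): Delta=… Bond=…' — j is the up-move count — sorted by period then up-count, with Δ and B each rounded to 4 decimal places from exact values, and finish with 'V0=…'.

Risk-neutral probability p* = (R−d)/(u−d) = (1.17−0.69)/(1.3−0.69) = 0.7869.
Terminal payoffs: V(2,0)=160.1684, V(2,1)=94.5080, V(2,2)=0.0000
Node (1,0) S=107.6400: V=(p*·94.5080+(1−p*)·160.1684)/1.17=92.7361; Δ=(94.5080−160.1684)/(139.9320−74.2716)=-1.0000; B=V−Δ·S=200.3761
Node (1,1) S=202.8000: V=(p*·0.0000+(1−p*)·94.5080)/1.17=17.2146; Δ=(0.0000−94.5080)/(263.6400−139.9320)=-0.7640; B=V−Δ·S=172.1457
Node (0,0) S=156.0000: V=(p*·17.2146+(1−p*)·92.7361)/1.17=28.4695; Δ=(17.2146−92.7361)/(202.8000−107.6400)=-0.7936; B=V−Δ·S=152.2752
Check: Δ(0,0)·S0 + B(0,0) = 28.4695 = V0.

(0,0): Delta=-0.7936 Bond=152.2752
(1,0): Delta=-1.0000 Bond=200.3761
(1,1): Delta=-0.7640 Bond=172.1457
V0=28.4695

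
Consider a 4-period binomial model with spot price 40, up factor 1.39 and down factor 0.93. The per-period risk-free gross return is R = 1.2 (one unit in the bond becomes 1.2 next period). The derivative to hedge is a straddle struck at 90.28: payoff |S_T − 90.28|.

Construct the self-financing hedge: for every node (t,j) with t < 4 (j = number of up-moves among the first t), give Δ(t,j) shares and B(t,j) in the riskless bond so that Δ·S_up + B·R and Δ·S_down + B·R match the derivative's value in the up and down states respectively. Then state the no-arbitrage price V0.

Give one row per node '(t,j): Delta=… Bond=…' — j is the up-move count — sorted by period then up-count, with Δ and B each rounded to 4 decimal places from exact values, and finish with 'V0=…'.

No-arbitrage ⇒ martingale measure with p* = (R−d)/(u−d) = 0.5870.
At expiry t=4: V(4,0)=60.3579, V(4,1)=45.5578, V(4,2)=23.4371, V(4,3)=9.6250, V(4,4)=59.0404
  t=3,j=0: stock 32.1743 → up 44.7222 (V=45.5578), down 29.9221 (V=60.3579). Price 43.0591; hedge Δ=-1.0000, bond B=75.2333.
  t=3,j=1: stock 48.0884 → up 66.8429 (V=23.4371), down 44.7222 (V=45.5578). Price 27.1449; hedge Δ=-1.0000, bond B=75.2333.
  t=3,j=2: stock 71.8741 → up 99.9050 (V=9.6250), down 66.8429 (V=23.4371). Price 12.7750; hedge Δ=-0.4178, bond B=42.8012.
  t=3,j=3: stock 107.4248 → up 149.3204 (V=59.0404), down 99.9050 (V=9.6250). Price 32.1914; hedge Δ=1.0000, bond B=-75.2333.
  t=2,j=0: stock 34.5960 → up 48.0884 (V=27.1449), down 32.1743 (V=43.0591). Price 28.0984; hedge Δ=-1.0000, bond B=62.6944.
  t=2,j=1: stock 51.7080 → up 71.8741 (V=12.7750), down 48.0884 (V=27.1449). Price 15.5920; hedge Δ=-0.6041, bond B=46.8309.
  t=2,j=2: stock 77.2840 → up 107.4248 (V=32.1914), down 71.8741 (V=12.7750). Price 20.1430; hedge Δ=0.5462, bond B=-22.0666.
  t=1,j=0: stock 37.2000 → up 51.7080 (V=15.5920), down 34.5960 (V=28.0984). Price 17.2981; hedge Δ=-0.7309, bond B=44.4860.
  t=1,j=1: stock 55.6000 → up 77.2840 (V=20.1430), down 51.7080 (V=15.5920). Price 15.2194; hedge Δ=0.1779, bond B=5.3259.
  t=0,j=0: stock 40.0000 → up 55.6000 (V=15.2194), down 37.2000 (V=17.2981). Price 13.3983; hedge Δ=-0.1130, bond B=17.9173.
Each (Δ,B) replicates both successor values, so the strategy is self-financing and V0 is arbitrage-free.

(0,0): Delta=-0.1130 Bond=17.9173
(1,0): Delta=-0.7309 Bond=44.4860
(1,1): Delta=0.1779 Bond=5.3259
(2,0): Delta=-1.0000 Bond=62.6944
(2,1): Delta=-0.6041 Bond=46.8309
(2,2): Delta=0.5462 Bond=-22.0666
(3,0): Delta=-1.0000 Bond=75.2333
(3,1): Delta=-1.0000 Bond=75.2333
(3,2): Delta=-0.4178 Bond=42.8012
(3,3): Delta=1.0000 Bond=-75.2333
V0=13.3983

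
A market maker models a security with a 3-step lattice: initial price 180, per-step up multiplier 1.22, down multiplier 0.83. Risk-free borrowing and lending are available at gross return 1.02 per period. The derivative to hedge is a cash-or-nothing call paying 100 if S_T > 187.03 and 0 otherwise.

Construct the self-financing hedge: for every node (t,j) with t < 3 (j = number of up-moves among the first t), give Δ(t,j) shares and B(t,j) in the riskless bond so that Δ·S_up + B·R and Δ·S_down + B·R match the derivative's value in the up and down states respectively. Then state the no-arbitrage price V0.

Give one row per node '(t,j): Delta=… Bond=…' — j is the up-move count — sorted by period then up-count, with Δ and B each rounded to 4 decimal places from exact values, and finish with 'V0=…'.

(0,0): Delta=0.6841 Bond=-77.8414
(1,0): Delta=0.8197 Bond=-99.6557
(1,1): Delta=0.5870 Bond=-58.0746
(2,0): Delta=0.0000 Bond=0.0000
(2,1): Delta=1.4068 Bond=-208.6476
(2,2): Delta=0.0000 Bond=98.0392
V0=45.3044

The replicating-portfolio and risk-neutral prices coincide; use p* = (1.02−0.83)/(1.22−0.83) = 0.4872 for the latter.
Terminal values V(3,·): V(3,0)=0.0000, V(3,1)=0.0000, V(3,2)=100.0000, V(3,3)=100.0000
(2,0): S=124.0020. Δ = (V_up−V_dn)/(S_up−S_dn) = (0.0000−0.0000)/(151.2824−102.9217) = 0.0000. V = [p*·0.0000 + (1−p*)·0.0000]/1.02 = 0.0000. B = V − Δ·S = 0.0000.
(2,1): S=182.2680. Δ = (V_up−V_dn)/(S_up−S_dn) = (100.0000−0.0000)/(222.3670−151.2824) = 1.4068. V = [p*·100.0000 + (1−p*)·0.0000]/1.02 = 47.7627. B = V − Δ·S = -208.6476.
(2,2): S=267.9120. Δ = (V_up−V_dn)/(S_up−S_dn) = (100.0000−100.0000)/(326.8526−222.3670) = 0.0000. V = [p*·100.0000 + (1−p*)·100.0000]/1.02 = 98.0392. B = V − Δ·S = 98.0392.
(1,0): S=149.4000. Δ = (V_up−V_dn)/(S_up−S_dn) = (47.7627−0.0000)/(182.2680−124.0020) = 0.8197. V = [p*·47.7627 + (1−p*)·0.0000]/1.02 = 22.8128. B = V − Δ·S = -99.6557.
(1,1): S=219.6000. Δ = (V_up−V_dn)/(S_up−S_dn) = (98.0392−47.7627)/(267.9120−182.2680) = 0.5870. V = [p*·98.0392 + (1−p*)·47.7627]/1.02 = 70.8396. B = V − Δ·S = -58.0746.
(0,0): S=180.0000. Δ = (V_up−V_dn)/(S_up−S_dn) = (70.8396−22.8128)/(219.6000−149.4000) = 0.6841. V = [p*·70.8396 + (1−p*)·22.8128]/1.02 = 45.3044. B = V − Δ·S = -77.8414.
Self-financing check: at every node Δ·S+B equals the discounted successor values.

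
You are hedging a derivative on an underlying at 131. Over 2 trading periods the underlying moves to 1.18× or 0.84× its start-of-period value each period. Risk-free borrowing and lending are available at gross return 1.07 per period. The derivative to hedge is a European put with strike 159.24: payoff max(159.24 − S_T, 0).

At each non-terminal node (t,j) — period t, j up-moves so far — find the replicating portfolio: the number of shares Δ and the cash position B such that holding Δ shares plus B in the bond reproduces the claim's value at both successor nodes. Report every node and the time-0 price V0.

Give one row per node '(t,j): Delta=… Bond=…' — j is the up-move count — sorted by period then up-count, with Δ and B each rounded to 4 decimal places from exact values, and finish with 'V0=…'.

(0,0): Delta=-0.6712 Bond=105.2719
(1,0): Delta=-1.0000 Bond=148.8224
(1,1): Delta=-0.5593 Bond=95.3367
V0=17.3451

No-arbitrage ⇒ martingale measure with p* = (R−d)/(u−d) = 0.6765.
Payoff layer (t=2): V(2,0)=66.8064, V(2,1)=29.3928, V(2,2)=0.0000
(1,0): S=110.0400. Δ = (V_up−V_dn)/(S_up−S_dn) = (29.3928−66.8064)/(129.8472−92.4336) = -1.0000. V = [p*·29.3928 + (1−p*)·66.8064]/1.07 = 38.7824. B = V − Δ·S = 148.8224.
(1,1): S=154.5800. Δ = (V_up−V_dn)/(S_up−S_dn) = (0.0000−29.3928)/(182.4044−129.8472) = -0.5593. V = [p*·0.0000 + (1−p*)·29.3928]/1.07 = 8.8873. B = V − Δ·S = 95.3367.
(0,0): S=131.0000. Δ = (V_up−V_dn)/(S_up−S_dn) = (8.8873−38.7824)/(154.5800−110.0400) = -0.6712. V = [p*·8.8873 + (1−p*)·38.7824]/1.07 = 17.3451. B = V − Δ·S = 105.2719.
Check: Δ(0,0)·S0 + B(0,0) = 17.3451 = V0.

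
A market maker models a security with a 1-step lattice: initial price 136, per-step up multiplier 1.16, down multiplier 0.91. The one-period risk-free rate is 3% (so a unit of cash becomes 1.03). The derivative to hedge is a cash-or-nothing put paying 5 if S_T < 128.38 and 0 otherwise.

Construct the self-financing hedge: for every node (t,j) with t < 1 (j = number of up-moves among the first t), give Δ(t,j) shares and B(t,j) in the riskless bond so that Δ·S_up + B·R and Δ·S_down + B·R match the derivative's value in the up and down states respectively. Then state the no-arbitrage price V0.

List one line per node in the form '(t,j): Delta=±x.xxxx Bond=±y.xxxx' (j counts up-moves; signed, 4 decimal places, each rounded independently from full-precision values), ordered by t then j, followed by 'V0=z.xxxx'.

Under the risk-neutral measure, an up-move has probability p* = (R−d)/(u−d) = 0.4800 and values discount at R = 1.03.
Terminal payoffs: V(1,0)=5.0000, V(1,1)=0.0000
  t=0,j=0: stock 136.0000 → up 157.7600 (V=0.0000), down 123.7600 (V=5.0000). Price 2.5243; hedge Δ=-0.1471, bond B=22.5243.
Self-financing check: at every node Δ·S+B equals the discounted successor values.

(0,0): Delta=-0.1471 Bond=22.5243
V0=2.5243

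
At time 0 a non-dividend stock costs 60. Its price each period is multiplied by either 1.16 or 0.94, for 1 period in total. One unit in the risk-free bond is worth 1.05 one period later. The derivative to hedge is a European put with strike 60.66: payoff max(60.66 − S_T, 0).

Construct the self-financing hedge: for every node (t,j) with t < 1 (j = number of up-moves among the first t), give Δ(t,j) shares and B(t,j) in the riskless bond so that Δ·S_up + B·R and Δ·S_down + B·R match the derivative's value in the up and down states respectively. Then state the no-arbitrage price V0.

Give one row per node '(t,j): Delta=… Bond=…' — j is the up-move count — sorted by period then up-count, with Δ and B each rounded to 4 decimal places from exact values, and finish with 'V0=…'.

Risk-neutral probability p* = (R−d)/(u−d) = (1.05−0.94)/(1.16−0.94) = 0.5000.
Payoff layer (t=1): V(1,0)=4.2600, V(1,1)=0.0000
Node (0,0) S=60.0000: V=(p*·0.0000+(1−p*)·4.2600)/1.05=2.0286; Δ=(0.0000−4.2600)/(69.6000−56.4000)=-0.3227; B=V−Δ·S=21.3922
Check: Δ(0,0)·S0 + B(0,0) = 2.0286 = V0.

(0,0): Delta=-0.3227 Bond=21.3922
V0=2.0286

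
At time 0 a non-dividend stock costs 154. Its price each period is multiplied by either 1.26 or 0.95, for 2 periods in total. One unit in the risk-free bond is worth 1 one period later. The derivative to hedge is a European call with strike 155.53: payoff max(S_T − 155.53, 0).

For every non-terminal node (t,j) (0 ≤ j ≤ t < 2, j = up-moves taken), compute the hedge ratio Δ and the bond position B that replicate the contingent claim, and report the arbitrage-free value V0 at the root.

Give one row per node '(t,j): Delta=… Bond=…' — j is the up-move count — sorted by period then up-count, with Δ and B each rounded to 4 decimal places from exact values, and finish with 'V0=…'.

(0,0): Delta=0.7093 Bond=-99.1289
(1,0): Delta=0.6352 Bond=-88.2826
(1,1): Delta=1.0000 Bond=-155.5300
V0=10.1083

No-arbitrage ⇒ martingale measure with p* = (R−d)/(u−d) = 0.1613.
Terminal values V(2,·): V(2,0)=0.0000, V(2,1)=28.8080, V(2,2)=88.9604
(1,0): S=146.3000. Δ = (V_up−V_dn)/(S_up−S_dn) = (28.8080−0.0000)/(184.3380−138.9850) = 0.6352. V = [p*·28.8080 + (1−p*)·0.0000]/1 = 4.6465. B = V − Δ·S = -88.2826.
(1,1): S=194.0400. Δ = (V_up−V_dn)/(S_up−S_dn) = (88.9604−28.8080)/(244.4904−184.3380) = 1.0000. V = [p*·88.9604 + (1−p*)·28.8080]/1 = 38.5100. B = V − Δ·S = -155.5300.
(0,0): S=154.0000. Δ = (V_up−V_dn)/(S_up−S_dn) = (38.5100−4.6465)/(194.0400−146.3000) = 0.7093. V = [p*·38.5100 + (1−p*)·4.6465]/1 = 10.1083. B = V − Δ·S = -99.1289.
The time-0 hedge costs 10.1083, which is the no-arbitrage price.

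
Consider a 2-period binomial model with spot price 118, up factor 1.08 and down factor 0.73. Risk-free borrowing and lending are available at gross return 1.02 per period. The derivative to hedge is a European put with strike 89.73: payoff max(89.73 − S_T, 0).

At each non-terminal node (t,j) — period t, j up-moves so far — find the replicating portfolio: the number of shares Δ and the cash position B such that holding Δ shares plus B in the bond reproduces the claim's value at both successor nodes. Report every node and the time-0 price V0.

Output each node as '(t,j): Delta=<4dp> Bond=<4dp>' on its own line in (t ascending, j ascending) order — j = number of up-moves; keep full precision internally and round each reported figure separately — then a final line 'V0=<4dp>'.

The replicating-portfolio and risk-neutral prices coincide; use p* = (1.02−0.73)/(1.08−0.73) = 0.8286 for the latter.
Payoff layer (t=2): V(2,0)=26.8478, V(2,1)=0.0000, V(2,2)=0.0000
(1,0): S=86.1400. Δ = (V_up−V_dn)/(S_up−S_dn) = (0.0000−26.8478)/(93.0312−62.8822) = -0.8905. V = [p*·0.0000 + (1−p*)·26.8478]/1.02 = 4.5122. B = V − Δ·S = 81.2202.
(1,1): S=127.4400. Δ = (V_up−V_dn)/(S_up−S_dn) = (0.0000−0.0000)/(137.6352−93.0312) = 0.0000. V = [p*·0.0000 + (1−p*)·0.0000]/1.02 = 0.0000. B = V − Δ·S = 0.0000.
(0,0): S=118.0000. Δ = (V_up−V_dn)/(S_up−S_dn) = (0.0000−4.5122)/(127.4400−86.1400) = -0.1093. V = [p*·0.0000 + (1−p*)·4.5122]/1.02 = 0.7584. B = V − Δ·S = 13.6505.
The time-0 hedge costs 0.7584, which is the no-arbitrage price.

(0,0): Delta=-0.1093 Bond=13.6505
(1,0): Delta=-0.8905 Bond=81.2202
(1,1): Delta=0.0000 Bond=0.0000
V0=0.7584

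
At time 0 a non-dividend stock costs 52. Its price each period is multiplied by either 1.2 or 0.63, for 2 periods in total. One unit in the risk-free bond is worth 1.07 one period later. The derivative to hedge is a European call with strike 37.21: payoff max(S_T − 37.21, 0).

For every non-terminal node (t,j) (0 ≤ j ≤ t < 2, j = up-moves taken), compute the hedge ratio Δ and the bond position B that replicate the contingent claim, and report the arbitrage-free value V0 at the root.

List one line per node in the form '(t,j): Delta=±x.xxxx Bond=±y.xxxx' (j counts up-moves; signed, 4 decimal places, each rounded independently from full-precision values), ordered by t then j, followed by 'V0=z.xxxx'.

(0,0): Delta=0.8808 Bond=-25.5510
(1,0): Delta=0.1126 Bond=-2.1713
(1,1): Delta=1.0000 Bond=-34.7757
V0=20.2522

No-arbitrage ⇒ martingale measure with p* = (R−d)/(u−d) = 0.7719.
At expiry t=2: V(2,0)=0.0000, V(2,1)=2.1020, V(2,2)=37.6700
Node (1,0) S=32.7600: V=(p*·2.1020+(1−p*)·0.0000)/1.07=1.5164; Δ=(2.1020−0.0000)/(39.3120−20.6388)=0.1126; B=V−Δ·S=-2.1713
Node (1,1) S=62.4000: V=(p*·37.6700+(1−p*)·2.1020)/1.07=27.6243; Δ=(37.6700−2.1020)/(74.8800−39.3120)=1.0000; B=V−Δ·S=-34.7757
Node (0,0) S=52.0000: V=(p*·27.6243+(1−p*)·1.5164)/1.07=20.2522; Δ=(27.6243−1.5164)/(62.4000−32.7600)=0.8808; B=V−Δ·S=-25.5510
Each (Δ,B) replicates both successor values, so the strategy is self-financing and V0 is arbitrage-free.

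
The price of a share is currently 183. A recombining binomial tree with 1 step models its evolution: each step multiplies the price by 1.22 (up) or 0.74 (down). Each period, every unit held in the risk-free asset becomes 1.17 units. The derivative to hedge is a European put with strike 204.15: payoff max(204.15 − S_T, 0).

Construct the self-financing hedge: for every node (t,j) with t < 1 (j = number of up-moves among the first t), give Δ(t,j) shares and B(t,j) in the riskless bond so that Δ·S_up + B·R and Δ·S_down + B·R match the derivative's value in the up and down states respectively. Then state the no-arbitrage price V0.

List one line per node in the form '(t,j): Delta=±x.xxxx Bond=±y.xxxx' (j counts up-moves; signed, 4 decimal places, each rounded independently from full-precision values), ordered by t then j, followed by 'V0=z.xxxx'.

(0,0): Delta=-0.7824 Bond=149.3066
V0=6.1191

Risk-neutral probability p* = (R−d)/(u−d) = (1.17−0.74)/(1.22−0.74) = 0.8958.
Payoff layer (t=1): V(1,0)=68.7300, V(1,1)=0.0000
Node (0,0) S=183.0000: V=(p*·0.0000+(1−p*)·68.7300)/1.17=6.1191; Δ=(0.0000−68.7300)/(223.2600−135.4200)=-0.7824; B=V−Δ·S=149.3066
Self-financing check: at every node Δ·S+B equals the discounted successor values.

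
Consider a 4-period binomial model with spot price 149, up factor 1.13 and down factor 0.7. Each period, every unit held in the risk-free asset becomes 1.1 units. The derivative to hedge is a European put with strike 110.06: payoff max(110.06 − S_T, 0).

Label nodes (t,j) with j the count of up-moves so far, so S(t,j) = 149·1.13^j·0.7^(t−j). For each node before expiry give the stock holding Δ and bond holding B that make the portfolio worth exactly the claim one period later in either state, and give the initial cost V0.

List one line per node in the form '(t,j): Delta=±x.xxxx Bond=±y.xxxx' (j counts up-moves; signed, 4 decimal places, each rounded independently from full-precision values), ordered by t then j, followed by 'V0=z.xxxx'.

Risk-neutral probability p* = (R−d)/(u−d) = (1.1−0.7)/(1.13−0.7) = 0.9302.
Terminal values V(4,·): V(4,0)=74.2851, V(4,1)=52.3091, V(4,2)=16.8335, V(4,3)=0.0000, V(4,4)=0.0000
  t=3,j=0: stock 51.1070 → up 57.7509 (V=52.3091), down 35.7749 (V=74.2851). Price 48.9475; hedge Δ=-1.0000, bond B=100.0545.
  t=3,j=1: stock 82.5013 → up 93.2265 (V=16.8335), down 57.7509 (V=52.3091). Price 17.5532; hedge Δ=-1.0000, bond B=100.0545.
  t=3,j=2: stock 133.1807 → up 150.4942 (V=0.0000), down 93.2265 (V=16.8335). Price 1.0677; hedge Δ=-0.2939, bond B=40.2154.
  t=3,j=3: stock 214.9917 → up 242.9406 (V=0.0000), down 150.4942 (V=0.0000). Price 0.0000; hedge Δ=0.0000, bond B=0.0000.
  t=2,j=0: stock 73.0100 → up 82.5013 (V=17.5532), down 51.1070 (V=48.9475). Price 17.9487; hedge Δ=-1.0000, bond B=90.9587.
  t=2,j=1: stock 117.8590 → up 133.1807 (V=1.0677), down 82.5013 (V=17.5532). Price 2.0162; hedge Δ=-0.3253, bond B=40.3548.
  t=2,j=2: stock 190.2581 → up 214.9917 (V=0.0000), down 133.1807 (V=1.0677). Price 0.0677; hedge Δ=-0.0131, bond B=2.5507.
  t=1,j=0: stock 104.3000 → up 117.8590 (V=2.0162), down 73.0100 (V=17.9487). Price 2.8434; hedge Δ=-0.3552, bond B=39.8957.
  t=1,j=1: stock 168.3700 → up 190.2581 (V=0.0677), down 117.8590 (V=2.0162). Price 0.1851; hedge Δ=-0.0269, bond B=4.7165.
  t=0,j=0: stock 149.0000 → up 168.3700 (V=0.1851), down 104.3000 (V=2.8434). Price 0.3369; hedge Δ=-0.0415, bond B=6.5190.
Root portfolio cost Δ·149+B reproduces V0=0.3369.

(0,0): Delta=-0.0415 Bond=6.5190
(1,0): Delta=-0.3552 Bond=39.8957
(1,1): Delta=-0.0269 Bond=4.7165
(2,0): Delta=-1.0000 Bond=90.9587
(2,1): Delta=-0.3253 Bond=40.3548
(2,2): Delta=-0.0131 Bond=2.5507
(3,0): Delta=-1.0000 Bond=100.0545
(3,1): Delta=-1.0000 Bond=100.0545
(3,2): Delta=-0.2939 Bond=40.2154
(3,3): Delta=0.0000 Bond=0.0000
V0=0.3369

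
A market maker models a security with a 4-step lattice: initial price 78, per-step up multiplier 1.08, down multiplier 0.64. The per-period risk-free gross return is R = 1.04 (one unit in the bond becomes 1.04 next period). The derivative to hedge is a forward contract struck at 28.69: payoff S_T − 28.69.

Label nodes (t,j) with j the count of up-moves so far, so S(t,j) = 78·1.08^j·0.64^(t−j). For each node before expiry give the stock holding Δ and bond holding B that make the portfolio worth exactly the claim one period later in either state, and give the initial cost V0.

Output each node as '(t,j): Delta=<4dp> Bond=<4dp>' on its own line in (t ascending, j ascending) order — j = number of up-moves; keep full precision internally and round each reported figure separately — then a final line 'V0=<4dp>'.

No-arbitrage ⇒ martingale measure with p* = (R−d)/(u−d) = 0.9091.
At expiry t=4: V(4,0)=-15.6038, V(4,1)=-6.6070, V(4,2)=8.5751, V(4,3)=34.1948, V(4,4)=77.4281
  t=3,j=0: stock 20.4472 → up 22.0830 (V=-6.6070), down 13.0862 (V=-15.6038). Price -7.1393; hedge Δ=1.0000, bond B=-27.5865.
  t=3,j=1: stock 34.5047 → up 37.2651 (V=8.5751), down 22.0830 (V=-6.6070). Price 6.9182; hedge Δ=1.0000, bond B=-27.5865.
  t=3,j=2: stock 58.2267 → up 62.8848 (V=34.1948), down 37.2651 (V=8.5751). Price 30.6401; hedge Δ=1.0000, bond B=-27.5865.
  t=3,j=3: stock 98.2575 → up 106.1181 (V=77.4281), down 62.8848 (V=34.1948). Price 70.6710; hedge Δ=1.0000, bond B=-27.5865.
  t=2,j=0: stock 31.9488 → up 34.5047 (V=6.9182), down 20.4472 (V=-7.1393). Price 5.4233; hedge Δ=1.0000, bond B=-26.5255.
  t=2,j=1: stock 53.9136 → up 58.2267 (V=30.6401), down 34.5047 (V=6.9182). Price 27.3881; hedge Δ=1.0000, bond B=-26.5255.
  t=2,j=2: stock 90.9792 → up 98.2575 (V=70.6710), down 58.2267 (V=30.6401). Price 64.4537; hedge Δ=1.0000, bond B=-26.5255.
  t=1,j=0: stock 49.9200 → up 53.9136 (V=27.3881), down 31.9488 (V=5.4233). Price 24.4147; hedge Δ=1.0000, bond B=-25.5053.
  t=1,j=1: stock 84.2400 → up 90.9792 (V=64.4537), down 53.9136 (V=27.3881). Price 58.7347; hedge Δ=1.0000, bond B=-25.5053.
  t=0,j=0: stock 78.0000 → up 84.2400 (V=58.7347), down 49.9200 (V=24.4147). Price 53.4757; hedge Δ=1.0000, bond B=-24.5243.
Each (Δ,B) replicates both successor values, so the strategy is self-financing and V0 is arbitrage-free.

(0,0): Delta=1.0000 Bond=-24.5243
(1,0): Delta=1.0000 Bond=-25.5053
(1,1): Delta=1.0000 Bond=-25.5053
(2,0): Delta=1.0000 Bond=-26.5255
(2,1): Delta=1.0000 Bond=-26.5255
(2,2): Delta=1.0000 Bond=-26.5255
(3,0): Delta=1.0000 Bond=-27.5865
(3,1): Delta=1.0000 Bond=-27.5865
(3,2): Delta=1.0000 Bond=-27.5865
(3,3): Delta=1.0000 Bond=-27.5865
V0=53.4757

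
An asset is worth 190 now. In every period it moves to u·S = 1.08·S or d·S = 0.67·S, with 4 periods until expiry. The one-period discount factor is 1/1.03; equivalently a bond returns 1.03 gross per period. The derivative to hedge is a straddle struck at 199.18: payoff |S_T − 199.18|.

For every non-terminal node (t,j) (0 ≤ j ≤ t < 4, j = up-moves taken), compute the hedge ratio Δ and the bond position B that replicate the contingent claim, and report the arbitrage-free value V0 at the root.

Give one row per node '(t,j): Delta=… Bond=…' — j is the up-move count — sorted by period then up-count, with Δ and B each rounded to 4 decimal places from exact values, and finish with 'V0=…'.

(0,0): Delta=-0.0566 Bond=60.3746
(1,0): Delta=-1.0000 Bond=182.2779
(1,1): Delta=0.0247 Bond=45.5064
(2,0): Delta=-1.0000 Bond=187.7463
(2,1): Delta=-1.0000 Bond=187.7463
(2,2): Delta=0.1129 Bond=27.3056
(3,0): Delta=-1.0000 Bond=193.3786
(3,1): Delta=-1.0000 Bond=193.3786
(3,2): Delta=-1.0000 Bond=193.3786
(3,3): Delta=0.2088 Bond=5.1729
V0=49.6165

No-arbitrage ⇒ martingale measure with p* = (R−d)/(u−d) = 0.8780.
At expiry t=4: V(4,0)=160.8929, V(4,1)=137.4634, V(4,2)=99.6966, V(4,3)=38.8187, V(4,4)=59.3129
Node (3,0) S=57.1450: V=(p*·137.4634+(1−p*)·160.8929)/1.03=136.2337; Δ=(137.4634−160.8929)/(61.7166−38.2871)=-1.0000; B=V−Δ·S=193.3786
Node (3,1) S=92.1143: V=(p*·99.6966+(1−p*)·137.4634)/1.03=101.2644; Δ=(99.6966−137.4634)/(99.4834−61.7166)=-1.0000; B=V−Δ·S=193.3786
Node (3,2) S=148.4827: V=(p*·38.8187+(1−p*)·99.6966)/1.03=44.8959; Δ=(38.8187−99.6966)/(160.3613−99.4834)=-1.0000; B=V−Δ·S=193.3786
Node (3,3) S=239.3453: V=(p*·59.3129+(1−p*)·38.8187)/1.03=55.1588; Δ=(59.3129−38.8187)/(258.4929−160.3613)=0.2088; B=V−Δ·S=5.1729
Node (2,0) S=85.2910: V=(p*·101.2644+(1−p*)·136.2337)/1.03=102.4553; Δ=(101.2644−136.2337)/(92.1143−57.1450)=-1.0000; B=V−Δ·S=187.7463
Node (2,1) S=137.4840: V=(p*·44.8959+(1−p*)·101.2644)/1.03=50.2623; Δ=(44.8959−101.2644)/(148.4827−92.1143)=-1.0000; B=V−Δ·S=187.7463
Node (2,2) S=221.6160: V=(p*·55.1588+(1−p*)·44.8959)/1.03=52.3371; Δ=(55.1588−44.8959)/(239.3453−148.4827)=0.1129; B=V−Δ·S=27.3056
Node (1,0) S=127.3000: V=(p*·50.2623+(1−p*)·102.4553)/1.03=54.9779; Δ=(50.2623−102.4553)/(137.4840−85.2910)=-1.0000; B=V−Δ·S=182.2779
Node (1,1) S=205.2000: V=(p*·52.3371+(1−p*)·50.2623)/1.03=50.5671; Δ=(52.3371−50.2623)/(221.6160−137.4840)=0.0247; B=V−Δ·S=45.5064
Node (0,0) S=190.0000: V=(p*·50.5671+(1−p*)·54.9779)/1.03=49.6165; Δ=(50.5671−54.9779)/(205.2000−127.3000)=-0.0566; B=V−Δ·S=60.3746
Self-financing check: at every node Δ·S+B equals the discounted successor values.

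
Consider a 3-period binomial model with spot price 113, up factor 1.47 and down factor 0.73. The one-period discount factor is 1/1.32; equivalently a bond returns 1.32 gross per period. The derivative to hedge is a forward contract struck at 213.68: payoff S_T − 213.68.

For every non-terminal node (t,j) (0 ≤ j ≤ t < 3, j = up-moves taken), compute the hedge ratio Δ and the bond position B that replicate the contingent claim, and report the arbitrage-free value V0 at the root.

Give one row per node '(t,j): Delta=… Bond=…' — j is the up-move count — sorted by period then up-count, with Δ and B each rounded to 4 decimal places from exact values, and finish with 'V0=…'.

(0,0): Delta=1.0000 Bond=-92.9056
(1,0): Delta=1.0000 Bond=-122.6354
(1,1): Delta=1.0000 Bond=-122.6354
(2,0): Delta=1.0000 Bond=-161.8788
(2,1): Delta=1.0000 Bond=-161.8788
(2,2): Delta=1.0000 Bond=-161.8788
V0=20.0944

Since d<R<u, set p* = (R−d)/(u−d) = 0.7973; price each node as the discounted p*-expectation of its children.
Terminal payoffs: V(3,0)=-169.7211, V(3,1)=-125.1600, V(3,2)=-35.4274, V(3,3)=145.2671
Node (2,0) S=60.2177: V=(p*·-125.1600+(1−p*)·-169.7211)/1.32=-101.6611; Δ=(-125.1600−-169.7211)/(88.5200−43.9589)=1.0000; B=V−Δ·S=-161.8788
Node (2,1) S=121.2603: V=(p*·-35.4274+(1−p*)·-125.1600)/1.32=-40.6185; Δ=(-35.4274−-125.1600)/(178.2526−88.5200)=1.0000; B=V−Δ·S=-161.8788
Node (2,2) S=244.1817: V=(p*·145.2671+(1−p*)·-35.4274)/1.32=82.3029; Δ=(145.2671−-35.4274)/(358.9471−178.2526)=1.0000; B=V−Δ·S=-161.8788
Node (1,0) S=82.4900: V=(p*·-40.6185+(1−p*)·-101.6611)/1.32=-40.1454; Δ=(-40.6185−-101.6611)/(121.2603−60.2177)=1.0000; B=V−Δ·S=-122.6354
Node (1,1) S=166.1100: V=(p*·82.3029+(1−p*)·-40.6185)/1.32=43.4746; Δ=(82.3029−-40.6185)/(244.1817−121.2603)=1.0000; B=V−Δ·S=-122.6354
Node (0,0) S=113.0000: V=(p*·43.4746+(1−p*)·-40.1454)/1.32=20.0944; Δ=(43.4746−-40.1454)/(166.1100−82.4900)=1.0000; B=V−Δ·S=-92.9056
The time-0 hedge costs 20.0944, which is the no-arbitrage price.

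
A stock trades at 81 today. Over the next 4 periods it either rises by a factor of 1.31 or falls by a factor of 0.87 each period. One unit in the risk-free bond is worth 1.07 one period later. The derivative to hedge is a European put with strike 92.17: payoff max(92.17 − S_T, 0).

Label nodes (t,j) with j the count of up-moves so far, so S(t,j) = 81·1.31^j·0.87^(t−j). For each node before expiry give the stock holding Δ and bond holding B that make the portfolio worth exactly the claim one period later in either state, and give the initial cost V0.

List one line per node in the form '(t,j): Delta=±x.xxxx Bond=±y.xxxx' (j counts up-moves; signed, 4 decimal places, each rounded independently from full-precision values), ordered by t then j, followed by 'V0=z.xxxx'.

Risk-neutral probability p* = (R−d)/(u−d) = (1.07−0.87)/(1.31−0.87) = 0.4545.
At expiry t=4: V(4,0)=45.7653, V(4,1)=22.2962, V(4,2)=0.0000, V(4,3)=0.0000, V(4,4)=0.0000
Node (3,0) S=53.3387: V=(p*·22.2962+(1−p*)·45.7653)/1.07=32.8014; Δ=(22.2962−45.7653)/(69.8738−46.4047)=-1.0000; B=V−Δ·S=86.1402
Node (3,1) S=80.3147: V=(p*·0.0000+(1−p*)·22.2962)/1.07=11.3660; Δ=(0.0000−22.2962)/(105.2122−69.8738)=-0.6309; B=V−Δ·S=62.0393
Node (3,2) S=120.9336: V=(p*·0.0000+(1−p*)·0.0000)/1.07=0.0000; Δ=(0.0000−0.0000)/(158.4230−105.2122)=0.0000; B=V−Δ·S=0.0000
Node (3,3) S=182.0954: V=(p*·0.0000+(1−p*)·0.0000)/1.07=0.0000; Δ=(0.0000−0.0000)/(238.5449−158.4230)=0.0000; B=V−Δ·S=0.0000
Node (2,0) S=61.3089: V=(p*·11.3660+(1−p*)·32.8014)/1.07=21.5496; Δ=(11.3660−32.8014)/(80.3147−53.3387)=-0.7946; B=V−Δ·S=70.2666
Node (2,1) S=92.3157: V=(p*·0.0000+(1−p*)·11.3660)/1.07=5.7940; Δ=(0.0000−11.3660)/(120.9336−80.3147)=-0.2798; B=V−Δ·S=31.6258
Node (2,2) S=139.0041: V=(p*·0.0000+(1−p*)·0.0000)/1.07=0.0000; Δ=(0.0000−0.0000)/(182.0954−120.9336)=0.0000; B=V−Δ·S=0.0000
Node (1,0) S=70.4700: V=(p*·5.7940+(1−p*)·21.5496)/1.07=13.4467; Δ=(5.7940−21.5496)/(92.3157−61.3089)=-0.5081; B=V−Δ·S=49.2547
Node (1,1) S=106.1100: V=(p*·0.0000+(1−p*)·5.7940)/1.07=2.9536; Δ=(0.0000−5.7940)/(139.0041−92.3157)=-0.1241; B=V−Δ·S=16.1219
Node (0,0) S=81.0000: V=(p*·2.9536+(1−p*)·13.4467)/1.07=8.1095; Δ=(2.9536−13.4467)/(106.1100−70.4700)=-0.2944; B=V−Δ·S=31.9573
Self-financing check: at every node Δ·S+B equals the discounted successor values.

(0,0): Delta=-0.2944 Bond=31.9573
(1,0): Delta=-0.5081 Bond=49.2547
(1,1): Delta=-0.1241 Bond=16.1219
(2,0): Delta=-0.7946 Bond=70.2666
(2,1): Delta=-0.2798 Bond=31.6258
(2,2): Delta=0.0000 Bond=0.0000
(3,0): Delta=-1.0000 Bond=86.1402
(3,1): Delta=-0.6309 Bond=62.0393
(3,2): Delta=0.0000 Bond=0.0000
(3,3): Delta=0.0000 Bond=0.0000
V0=8.1095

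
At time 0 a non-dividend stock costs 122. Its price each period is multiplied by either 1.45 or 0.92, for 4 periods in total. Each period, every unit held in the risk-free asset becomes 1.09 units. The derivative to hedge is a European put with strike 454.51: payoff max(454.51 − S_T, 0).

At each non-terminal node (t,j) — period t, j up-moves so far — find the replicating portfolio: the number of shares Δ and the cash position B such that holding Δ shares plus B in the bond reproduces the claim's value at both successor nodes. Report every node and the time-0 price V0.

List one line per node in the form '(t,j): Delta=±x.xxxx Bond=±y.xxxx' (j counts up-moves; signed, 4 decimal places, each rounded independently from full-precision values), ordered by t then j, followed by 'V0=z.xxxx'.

(0,0): Delta=-0.9666 Bond=318.5454
(1,0): Delta=-1.0000 Bond=350.9651
(1,1): Delta=-0.9217 Bond=339.2719
(2,0): Delta=-1.0000 Bond=382.5520
(2,1): Delta=-1.0000 Bond=382.5520
(2,2): Delta=-0.8165 Bond=342.8158
(3,0): Delta=-1.0000 Bond=416.9817
(3,1): Delta=-1.0000 Bond=416.9817
(3,2): Delta=-1.0000 Bond=416.9817
(3,3): Delta=-0.5699 Bond=281.9489
V0=200.6222

No-arbitrage ⇒ martingale measure with p* = (R−d)/(u−d) = 0.3208.
Terminal values V(4,·): V(4,0)=367.1101, V(4,1)=316.7601, V(4,2)=237.4042, V(4,3)=112.3323, V(4,4)=0.0000
(3,0): S=94.9999. Δ = (V_up−V_dn)/(S_up−S_dn) = (316.7601−367.1101)/(137.7499−87.3999) = -1.0000. V = [p*·316.7601 + (1−p*)·367.1101]/1.09 = 321.9817. B = V − Δ·S = 416.9817.
(3,1): S=149.7282. Δ = (V_up−V_dn)/(S_up−S_dn) = (237.4042−316.7601)/(217.1058−137.7499) = -1.0000. V = [p*·237.4042 + (1−p*)·316.7601]/1.09 = 267.2535. B = V − Δ·S = 416.9817.
(3,2): S=235.9846. Δ = (V_up−V_dn)/(S_up−S_dn) = (112.3323−237.4042)/(342.1777−217.1058) = -1.0000. V = [p*·112.3323 + (1−p*)·237.4042]/1.09 = 180.9971. B = V − Δ·S = 416.9817.
(3,3): S=371.9323. Δ = (V_up−V_dn)/(S_up−S_dn) = (0.0000−112.3323)/(539.3018−342.1777) = -0.5699. V = [p*·0.0000 + (1−p*)·112.3323]/1.09 = 70.0011. B = V − Δ·S = 281.9489.
(2,0): S=103.2608. Δ = (V_up−V_dn)/(S_up−S_dn) = (267.2535−321.9817)/(149.7282−94.9999) = -1.0000. V = [p*·267.2535 + (1−p*)·321.9817]/1.09 = 279.2912. B = V − Δ·S = 382.5520.
(2,1): S=162.7480. Δ = (V_up−V_dn)/(S_up−S_dn) = (180.9971−267.2535)/(235.9846−149.7282) = -1.0000. V = [p*·180.9971 + (1−p*)·267.2535]/1.09 = 219.8040. B = V − Δ·S = 382.5520.
(2,2): S=256.5050. Δ = (V_up−V_dn)/(S_up−S_dn) = (70.0011−180.9971)/(371.9322−235.9846) = -0.8165. V = [p*·70.0011 + (1−p*)·180.9971]/1.09 = 133.3895. B = V − Δ·S = 342.8158.
(1,0): S=112.2400. Δ = (V_up−V_dn)/(S_up−S_dn) = (219.8040−279.2912)/(162.7480−103.2608) = -1.0000. V = [p*·219.8040 + (1−p*)·279.2912]/1.09 = 238.7251. B = V − Δ·S = 350.9651.
(1,1): S=176.9000. Δ = (V_up−V_dn)/(S_up−S_dn) = (133.3895−219.8040)/(256.5050−162.7480) = -0.9217. V = [p*·133.3895 + (1−p*)·219.8040]/1.09 = 176.2258. B = V − Δ·S = 339.2719.
(0,0): S=122.0000. Δ = (V_up−V_dn)/(S_up−S_dn) = (176.2258−238.7251)/(176.9000−112.2400) = -0.9666. V = [p*·176.2258 + (1−p*)·238.7251]/1.09 = 200.6222. B = V − Δ·S = 318.5454.
The time-0 hedge costs 200.6222, which is the no-arbitrage price.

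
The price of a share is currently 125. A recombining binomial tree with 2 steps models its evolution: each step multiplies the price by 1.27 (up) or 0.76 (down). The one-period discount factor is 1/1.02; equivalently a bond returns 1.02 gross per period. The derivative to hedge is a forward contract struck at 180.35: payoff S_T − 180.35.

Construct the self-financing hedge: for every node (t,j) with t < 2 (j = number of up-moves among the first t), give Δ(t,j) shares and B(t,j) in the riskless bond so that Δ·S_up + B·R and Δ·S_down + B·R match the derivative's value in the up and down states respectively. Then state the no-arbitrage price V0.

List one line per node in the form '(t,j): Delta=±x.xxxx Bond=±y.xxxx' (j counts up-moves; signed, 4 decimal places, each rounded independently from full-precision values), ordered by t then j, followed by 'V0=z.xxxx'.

Since d<R<u, set p* = (R−d)/(u−d) = 0.5098; price each node as the discounted p*-expectation of its children.
At expiry t=2: V(2,0)=-108.1500, V(2,1)=-59.7000, V(2,2)=21.2625
  t=1,j=0: stock 95.0000 → up 120.6500 (V=-59.7000), down 72.2000 (V=-108.1500). Price -81.8137; hedge Δ=1.0000, bond B=-176.8137.
  t=1,j=1: stock 158.7500 → up 201.6125 (V=21.2625), down 120.6500 (V=-59.7000). Price -18.0637; hedge Δ=1.0000, bond B=-176.8137.
  t=0,j=0: stock 125.0000 → up 158.7500 (V=-18.0637), down 95.0000 (V=-81.8137). Price -48.3468; hedge Δ=1.0000, bond B=-173.3468.
Check: Δ(0,0)·S0 + B(0,0) = -48.3468 = V0.

(0,0): Delta=1.0000 Bond=-173.3468
(1,0): Delta=1.0000 Bond=-176.8137
(1,1): Delta=1.0000 Bond=-176.8137
V0=-48.3468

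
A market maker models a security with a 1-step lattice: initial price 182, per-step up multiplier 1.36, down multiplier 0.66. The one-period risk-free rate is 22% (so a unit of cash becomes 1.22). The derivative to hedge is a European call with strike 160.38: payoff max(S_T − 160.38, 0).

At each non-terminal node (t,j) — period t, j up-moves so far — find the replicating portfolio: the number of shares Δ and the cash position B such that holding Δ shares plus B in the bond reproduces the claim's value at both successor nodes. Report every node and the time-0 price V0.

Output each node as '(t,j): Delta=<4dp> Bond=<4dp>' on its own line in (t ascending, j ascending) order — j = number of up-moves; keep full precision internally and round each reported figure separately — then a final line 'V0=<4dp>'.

Risk-neutral probability p* = (R−d)/(u−d) = (1.22−0.66)/(1.36−0.66) = 0.8000.
Terminal values V(1,·): V(1,0)=0.0000, V(1,1)=87.1400
(0,0): S=182.0000. Δ = (V_up−V_dn)/(S_up−S_dn) = (87.1400−0.0000)/(247.5200−120.1200) = 0.6840. V = [p*·87.1400 + (1−p*)·0.0000]/1.22 = 57.1410. B = V − Δ·S = -67.3447.
Root portfolio cost Δ·182+B reproduces V0=57.1410.

(0,0): Delta=0.6840 Bond=-67.3447
V0=57.1410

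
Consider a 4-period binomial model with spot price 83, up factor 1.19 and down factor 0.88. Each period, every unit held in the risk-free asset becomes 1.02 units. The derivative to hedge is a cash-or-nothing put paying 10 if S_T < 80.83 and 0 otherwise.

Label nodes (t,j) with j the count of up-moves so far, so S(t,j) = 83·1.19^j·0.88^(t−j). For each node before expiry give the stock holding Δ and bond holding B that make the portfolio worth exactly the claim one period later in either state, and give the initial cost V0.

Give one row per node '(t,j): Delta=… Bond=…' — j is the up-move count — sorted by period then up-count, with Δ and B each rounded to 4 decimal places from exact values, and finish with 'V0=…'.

(0,0): Delta=-0.1492 Bond=15.9729
(1,0): Delta=-0.2103 Bond=20.7510
(1,1): Delta=-0.0944 Bond=10.8783
(2,0): Delta=-0.2222 Bond=21.9339
(2,1): Delta=-0.1995 Bond=20.2336
(2,2): Delta=0.0000 Bond=0.0000
(3,0): Delta=0.0000 Bond=9.8039
(3,1): Delta=-0.4217 Bond=37.6344
(3,2): Delta=0.0000 Bond=0.0000
(3,3): Delta=0.0000 Bond=0.0000
V0=3.5877

The replicating-portfolio and risk-neutral prices coincide; use p* = (1.02−0.88)/(1.19−0.88) = 0.4516 for the latter.
Payoff layer (t=4): V(4,0)=10.0000, V(4,1)=10.0000, V(4,2)=0.0000, V(4,3)=0.0000, V(4,4)=0.0000
Node (3,0) S=56.5622: V=(p*·10.0000+(1−p*)·10.0000)/1.02=9.8039; Δ=(10.0000−10.0000)/(67.3090−49.7747)=0.0000; B=V−Δ·S=9.8039
Node (3,1) S=76.4875: V=(p*·0.0000+(1−p*)·10.0000)/1.02=5.3763; Δ=(0.0000−10.0000)/(91.0201−67.3090)=-0.4217; B=V−Δ·S=37.6344
Node (3,2) S=103.4319: V=(p*·0.0000+(1−p*)·0.0000)/1.02=0.0000; Δ=(0.0000−0.0000)/(123.0840−91.0201)=0.0000; B=V−Δ·S=0.0000
Node (3,3) S=139.8682: V=(p*·0.0000+(1−p*)·0.0000)/1.02=0.0000; Δ=(0.0000−0.0000)/(166.4432−123.0840)=0.0000; B=V−Δ·S=0.0000
Node (2,0) S=64.2752: V=(p*·5.3763+(1−p*)·9.8039)/1.02=7.6513; Δ=(5.3763−9.8039)/(76.4875−56.5622)=-0.2222; B=V−Δ·S=21.9339
Node (2,1) S=86.9176: V=(p*·0.0000+(1−p*)·5.3763)/1.02=2.8905; Δ=(0.0000−5.3763)/(103.4319−76.4875)=-0.1995; B=V−Δ·S=20.2336
Node (2,2) S=117.5363: V=(p*·0.0000+(1−p*)·0.0000)/1.02=0.0000; Δ=(0.0000−0.0000)/(139.8682−103.4319)=0.0000; B=V−Δ·S=0.0000
Node (1,0) S=73.0400: V=(p*·2.8905+(1−p*)·7.6513)/1.02=5.3934; Δ=(2.8905−7.6513)/(86.9176−64.2752)=-0.2103; B=V−Δ·S=20.7510
Node (1,1) S=98.7700: V=(p*·0.0000+(1−p*)·2.8905)/1.02=1.5540; Δ=(0.0000−2.8905)/(117.5363−86.9176)=-0.0944; B=V−Δ·S=10.8783
Node (0,0) S=83.0000: V=(p*·1.5540+(1−p*)·5.3934)/1.02=3.5877; Δ=(1.5540−5.3934)/(98.7700−73.0400)=-0.1492; B=V−Δ·S=15.9729
Check: Δ(0,0)·S0 + B(0,0) = 3.5877 = V0.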